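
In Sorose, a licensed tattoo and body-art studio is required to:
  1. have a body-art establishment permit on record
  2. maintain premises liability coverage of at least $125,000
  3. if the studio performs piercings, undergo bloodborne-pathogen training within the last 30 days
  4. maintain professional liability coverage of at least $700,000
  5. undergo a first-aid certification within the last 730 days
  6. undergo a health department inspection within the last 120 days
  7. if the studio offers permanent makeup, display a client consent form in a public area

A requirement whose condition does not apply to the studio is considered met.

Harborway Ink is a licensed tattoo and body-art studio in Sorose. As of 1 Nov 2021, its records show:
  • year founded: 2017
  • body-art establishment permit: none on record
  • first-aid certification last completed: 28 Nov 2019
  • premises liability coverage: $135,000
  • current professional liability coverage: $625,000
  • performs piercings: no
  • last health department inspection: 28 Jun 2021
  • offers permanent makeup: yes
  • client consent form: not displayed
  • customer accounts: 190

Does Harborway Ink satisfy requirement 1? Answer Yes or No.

1. body-art establishment permit absent → not met

No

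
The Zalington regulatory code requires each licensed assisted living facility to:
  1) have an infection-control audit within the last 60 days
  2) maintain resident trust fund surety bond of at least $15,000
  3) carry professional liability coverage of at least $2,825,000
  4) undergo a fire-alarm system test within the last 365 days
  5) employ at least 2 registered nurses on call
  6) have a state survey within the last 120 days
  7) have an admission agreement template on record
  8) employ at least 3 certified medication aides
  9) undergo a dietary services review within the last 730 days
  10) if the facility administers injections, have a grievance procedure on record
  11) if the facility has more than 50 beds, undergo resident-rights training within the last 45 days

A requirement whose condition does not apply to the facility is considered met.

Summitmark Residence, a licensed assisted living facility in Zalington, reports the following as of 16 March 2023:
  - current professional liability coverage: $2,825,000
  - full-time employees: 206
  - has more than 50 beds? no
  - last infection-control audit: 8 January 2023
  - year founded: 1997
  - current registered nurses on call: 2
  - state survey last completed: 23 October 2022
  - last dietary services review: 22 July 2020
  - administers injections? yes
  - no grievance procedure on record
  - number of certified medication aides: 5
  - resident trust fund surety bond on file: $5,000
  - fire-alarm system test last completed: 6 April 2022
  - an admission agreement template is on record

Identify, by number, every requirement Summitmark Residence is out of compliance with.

1. infection-control audit 67 days ago vs limit 60 → not met
2. resident trust fund surety bond $5,000 < $15,000 → not met
3. professional liability coverage $2,825,000 ≥ $2,825,000 → met
4. fire-alarm system test 344 days ago vs limit 365 → met
5. registered nurses on call 2 ≥ 2 → met
6. state survey 144 days ago vs limit 120 → not met
7. admission agreement template present → met
8. certified medication aides 5 ≥ 3 → met
9. dietary services review 967 days ago vs limit 730 → not met
10. condition 'administers injections' holds; grievance procedure absent → not met
11. condition 'has more than 50 beds' does not hold → requirement n/a → met
Not met: 1, 2, 6, 9, 10

1, 2, 6, 9, 10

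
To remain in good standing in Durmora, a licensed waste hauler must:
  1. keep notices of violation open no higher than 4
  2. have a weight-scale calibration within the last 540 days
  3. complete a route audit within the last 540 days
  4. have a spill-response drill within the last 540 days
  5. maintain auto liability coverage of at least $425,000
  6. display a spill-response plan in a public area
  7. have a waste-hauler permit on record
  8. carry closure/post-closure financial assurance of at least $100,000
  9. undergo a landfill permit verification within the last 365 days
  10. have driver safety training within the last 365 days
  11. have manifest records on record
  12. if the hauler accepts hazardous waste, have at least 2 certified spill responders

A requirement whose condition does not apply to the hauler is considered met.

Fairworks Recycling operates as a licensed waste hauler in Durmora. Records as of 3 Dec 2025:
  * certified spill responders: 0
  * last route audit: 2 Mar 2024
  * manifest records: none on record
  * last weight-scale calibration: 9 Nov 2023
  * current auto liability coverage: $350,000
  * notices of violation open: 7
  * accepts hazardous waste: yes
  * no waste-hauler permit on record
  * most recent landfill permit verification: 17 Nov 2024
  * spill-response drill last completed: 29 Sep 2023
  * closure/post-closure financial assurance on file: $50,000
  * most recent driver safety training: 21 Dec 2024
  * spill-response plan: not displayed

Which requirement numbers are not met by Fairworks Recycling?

1, 2, 3, 4, 5, 6, 7, 8, 9, 11, 12

1. notices of violation open 7 > 4 → not met
2. weight-scale calibration 755 days ago vs limit 540 → not met
3. route audit 641 days ago vs limit 540 → not met
4. spill-response drill 796 days ago vs limit 540 → not met
5. auto liability coverage $350,000 < $425,000 → not met
6. spill-response plan absent → not met
7. waste-hauler permit absent → not met
8. closure/post-closure financial assurance $50,000 < $100,000 → not met
9. landfill permit verification 381 days ago vs limit 365 → not met
10. driver safety training 347 days ago vs limit 365 → met
11. manifest records absent → not met
12. condition 'accepts hazardous waste' holds; certified spill responders 0 < 2 → not met
Not met: 1, 2, 3, 4, 5, 6, 7, 8, 9, 11, 12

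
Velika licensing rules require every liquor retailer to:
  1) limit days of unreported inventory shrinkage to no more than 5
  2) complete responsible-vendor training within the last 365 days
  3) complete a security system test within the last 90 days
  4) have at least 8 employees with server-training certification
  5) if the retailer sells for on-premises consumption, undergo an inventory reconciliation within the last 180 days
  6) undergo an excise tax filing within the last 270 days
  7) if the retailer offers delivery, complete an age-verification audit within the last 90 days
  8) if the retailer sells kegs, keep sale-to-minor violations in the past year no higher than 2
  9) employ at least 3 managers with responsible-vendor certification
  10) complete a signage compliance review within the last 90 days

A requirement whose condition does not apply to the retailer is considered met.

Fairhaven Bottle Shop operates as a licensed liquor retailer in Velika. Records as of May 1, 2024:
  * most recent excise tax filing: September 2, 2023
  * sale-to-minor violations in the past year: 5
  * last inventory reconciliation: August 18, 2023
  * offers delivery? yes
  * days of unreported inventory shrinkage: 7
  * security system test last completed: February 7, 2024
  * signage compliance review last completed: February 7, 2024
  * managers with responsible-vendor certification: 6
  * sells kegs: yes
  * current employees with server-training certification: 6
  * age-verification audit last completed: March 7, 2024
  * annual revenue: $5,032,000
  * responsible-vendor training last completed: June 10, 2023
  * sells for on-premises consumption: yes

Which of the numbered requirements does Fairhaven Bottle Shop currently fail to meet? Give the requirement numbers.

1, 4, 5, 8

1. days of unreported inventory shrinkage 7 > 5 → not met
2. responsible-vendor training 326 days ago vs limit 365 → met
3. security system test 84 days ago vs limit 90 → met
4. employees with server-training certification 6 < 8 → not met
5. condition 'sells for on-premises consumption' holds; inventory reconciliation 257 days ago vs limit 180 → not met
6. excise tax filing 242 days ago vs limit 270 → met
7. condition 'offers delivery' holds; age-verification audit 55 days ago vs limit 90 → met
8. condition 'sells kegs' holds; sale-to-minor violations in the past year 5 > 2 → not met
9. managers with responsible-vendor certification 6 ≥ 3 → met
10. signage compliance review 84 days ago vs limit 90 → met
Not met: 1, 4, 5, 8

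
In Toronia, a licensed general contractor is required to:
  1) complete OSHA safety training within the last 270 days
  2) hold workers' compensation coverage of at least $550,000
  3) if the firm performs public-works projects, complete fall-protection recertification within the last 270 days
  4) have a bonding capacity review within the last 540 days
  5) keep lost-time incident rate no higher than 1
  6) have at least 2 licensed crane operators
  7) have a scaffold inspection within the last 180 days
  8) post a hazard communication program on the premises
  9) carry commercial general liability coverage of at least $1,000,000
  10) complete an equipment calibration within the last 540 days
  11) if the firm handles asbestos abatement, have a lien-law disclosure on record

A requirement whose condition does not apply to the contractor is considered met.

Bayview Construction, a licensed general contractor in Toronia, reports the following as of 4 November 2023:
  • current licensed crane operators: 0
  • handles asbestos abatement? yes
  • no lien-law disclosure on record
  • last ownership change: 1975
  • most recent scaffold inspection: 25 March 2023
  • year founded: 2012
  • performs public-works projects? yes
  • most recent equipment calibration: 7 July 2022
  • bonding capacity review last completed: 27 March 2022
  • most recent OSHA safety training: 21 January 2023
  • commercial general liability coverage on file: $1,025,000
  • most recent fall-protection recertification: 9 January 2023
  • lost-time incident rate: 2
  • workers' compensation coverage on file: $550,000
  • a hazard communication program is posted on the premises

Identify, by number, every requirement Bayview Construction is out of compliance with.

1, 3, 4, 5, 6, 7, 11

1. OSHA safety training 287 days ago vs limit 270 → not met
2. workers' compensation coverage $550,000 ≥ $550,000 → met
3. condition 'performs public-works projects' holds; fall-protection recertification 299 days ago vs limit 270 → not met
4. bonding capacity review 587 days ago vs limit 540 → not met
5. lost-time incident rate 2 > 1 → not met
6. licensed crane operators 0 < 2 → not met
7. scaffold inspection 224 days ago vs limit 180 → not met
8. hazard communication program present → met
9. commercial general liability coverage $1,025,000 ≥ $1,000,000 → met
10. equipment calibration 485 days ago vs limit 540 → met
11. condition 'handles asbestos abatement' holds; lien-law disclosure absent → not met
Not met: 1, 3, 4, 5, 6, 7, 11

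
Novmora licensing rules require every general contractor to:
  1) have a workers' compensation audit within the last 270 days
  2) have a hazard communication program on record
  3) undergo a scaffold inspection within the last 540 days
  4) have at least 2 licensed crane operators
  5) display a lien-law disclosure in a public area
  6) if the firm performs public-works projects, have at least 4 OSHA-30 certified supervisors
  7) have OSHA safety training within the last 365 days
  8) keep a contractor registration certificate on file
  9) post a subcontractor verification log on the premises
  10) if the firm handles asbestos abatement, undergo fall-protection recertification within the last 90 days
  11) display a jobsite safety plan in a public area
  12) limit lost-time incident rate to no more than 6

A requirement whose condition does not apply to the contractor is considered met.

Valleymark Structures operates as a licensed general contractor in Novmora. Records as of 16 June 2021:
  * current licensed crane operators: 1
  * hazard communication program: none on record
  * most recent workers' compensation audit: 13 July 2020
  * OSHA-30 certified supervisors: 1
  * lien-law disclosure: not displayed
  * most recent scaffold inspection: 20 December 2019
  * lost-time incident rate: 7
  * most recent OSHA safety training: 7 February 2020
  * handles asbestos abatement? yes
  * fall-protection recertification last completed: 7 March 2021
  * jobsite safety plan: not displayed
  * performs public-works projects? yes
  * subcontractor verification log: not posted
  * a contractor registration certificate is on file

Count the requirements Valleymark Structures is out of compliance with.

1. workers' compensation audit 338 days ago vs limit 270 → not met
2. hazard communication program absent → not met
3. scaffold inspection 544 days ago vs limit 540 → not met
4. licensed crane operators 1 < 2 → not met
5. lien-law disclosure absent → not met
6. condition 'performs public-works projects' holds; OSHA-30 certified supervisors 1 < 4 → not met
7. OSHA safety training 495 days ago vs limit 365 → not met
8. contractor registration certificate present → met
9. subcontractor verification log absent → not met
10. condition 'handles asbestos abatement' holds; fall-protection recertification 101 days ago vs limit 90 → not met
11. jobsite safety plan absent → not met
12. lost-time incident rate 7 > 6 → not met
Not met: 11 of 12

11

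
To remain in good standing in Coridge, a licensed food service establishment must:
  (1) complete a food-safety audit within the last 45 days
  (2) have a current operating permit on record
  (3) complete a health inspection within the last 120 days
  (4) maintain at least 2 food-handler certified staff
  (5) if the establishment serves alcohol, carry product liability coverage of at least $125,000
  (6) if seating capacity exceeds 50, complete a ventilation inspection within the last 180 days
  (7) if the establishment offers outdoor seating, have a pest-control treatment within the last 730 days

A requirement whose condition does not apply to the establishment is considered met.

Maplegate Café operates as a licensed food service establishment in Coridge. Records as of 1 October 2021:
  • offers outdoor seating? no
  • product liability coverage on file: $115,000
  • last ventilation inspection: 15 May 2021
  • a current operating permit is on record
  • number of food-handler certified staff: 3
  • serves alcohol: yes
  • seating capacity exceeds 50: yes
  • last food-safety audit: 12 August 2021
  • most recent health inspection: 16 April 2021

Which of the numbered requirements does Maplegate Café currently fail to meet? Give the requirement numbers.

1, 3, 5

1. food-safety audit 50 days ago vs limit 45 → not met
2. current operating permit present → met
3. health inspection 168 days ago vs limit 120 → not met
4. food-handler certified staff 3 ≥ 2 → met
5. condition 'serves alcohol' holds; product liability coverage $115,000 < $125,000 → not met
6. condition 'seating capacity exceeds 50' holds; ventilation inspection 139 days ago vs limit 180 → met
7. condition 'offers outdoor seating' does not hold → requirement n/a → met
Not met: 1, 3, 5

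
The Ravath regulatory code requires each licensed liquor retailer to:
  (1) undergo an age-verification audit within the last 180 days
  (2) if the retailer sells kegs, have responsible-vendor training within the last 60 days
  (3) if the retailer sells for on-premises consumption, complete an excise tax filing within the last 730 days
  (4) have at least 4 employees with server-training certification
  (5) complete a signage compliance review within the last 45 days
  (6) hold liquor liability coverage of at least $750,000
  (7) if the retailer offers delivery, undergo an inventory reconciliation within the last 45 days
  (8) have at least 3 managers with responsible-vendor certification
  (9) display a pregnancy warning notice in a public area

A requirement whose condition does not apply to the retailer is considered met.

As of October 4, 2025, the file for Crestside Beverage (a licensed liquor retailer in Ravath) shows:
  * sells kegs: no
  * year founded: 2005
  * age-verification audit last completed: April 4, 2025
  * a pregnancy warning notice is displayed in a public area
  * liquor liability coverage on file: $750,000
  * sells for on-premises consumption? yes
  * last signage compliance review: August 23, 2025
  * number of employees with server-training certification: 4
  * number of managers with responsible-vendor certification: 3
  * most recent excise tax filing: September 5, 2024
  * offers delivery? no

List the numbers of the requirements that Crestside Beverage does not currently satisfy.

1. age-verification audit 183 days ago vs limit 180 → not met
2. condition 'sells kegs' does not hold → requirement n/a → met
3. condition 'sells for on-premises consumption' holds; excise tax filing 394 days ago vs limit 730 → met
4. employees with server-training certification 4 ≥ 4 → met
5. signage compliance review 42 days ago vs limit 45 → met
6. liquor liability coverage $750,000 ≥ $750,000 → met
7. condition 'offers delivery' does not hold → requirement n/a → met
8. managers with responsible-vendor certification 3 ≥ 3 → met
9. pregnancy warning notice present → met
Not met: 1

1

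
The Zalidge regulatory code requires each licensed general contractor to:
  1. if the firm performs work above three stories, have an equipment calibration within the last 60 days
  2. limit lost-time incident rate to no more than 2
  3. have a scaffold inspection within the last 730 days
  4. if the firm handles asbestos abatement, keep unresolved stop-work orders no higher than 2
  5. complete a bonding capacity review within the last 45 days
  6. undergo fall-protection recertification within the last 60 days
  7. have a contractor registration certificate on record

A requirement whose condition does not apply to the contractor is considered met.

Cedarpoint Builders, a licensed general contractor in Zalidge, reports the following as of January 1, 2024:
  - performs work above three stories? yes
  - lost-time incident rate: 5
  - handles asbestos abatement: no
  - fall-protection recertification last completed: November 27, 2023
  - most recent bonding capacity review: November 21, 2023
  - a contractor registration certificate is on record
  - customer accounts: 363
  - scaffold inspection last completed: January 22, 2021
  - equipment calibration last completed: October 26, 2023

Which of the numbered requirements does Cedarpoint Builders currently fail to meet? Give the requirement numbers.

1, 2, 3

1. condition 'performs work above three stories' holds; equipment calibration 67 days ago vs limit 60 → not met
2. lost-time incident rate 5 > 2 → not met
3. scaffold inspection 1074 days ago vs limit 730 → not met
4. condition 'handles asbestos abatement' does not hold → requirement n/a → met
5. bonding capacity review 41 days ago vs limit 45 → met
6. fall-protection recertification 35 days ago vs limit 60 → met
7. contractor registration certificate present → met
Not met: 1, 2, 3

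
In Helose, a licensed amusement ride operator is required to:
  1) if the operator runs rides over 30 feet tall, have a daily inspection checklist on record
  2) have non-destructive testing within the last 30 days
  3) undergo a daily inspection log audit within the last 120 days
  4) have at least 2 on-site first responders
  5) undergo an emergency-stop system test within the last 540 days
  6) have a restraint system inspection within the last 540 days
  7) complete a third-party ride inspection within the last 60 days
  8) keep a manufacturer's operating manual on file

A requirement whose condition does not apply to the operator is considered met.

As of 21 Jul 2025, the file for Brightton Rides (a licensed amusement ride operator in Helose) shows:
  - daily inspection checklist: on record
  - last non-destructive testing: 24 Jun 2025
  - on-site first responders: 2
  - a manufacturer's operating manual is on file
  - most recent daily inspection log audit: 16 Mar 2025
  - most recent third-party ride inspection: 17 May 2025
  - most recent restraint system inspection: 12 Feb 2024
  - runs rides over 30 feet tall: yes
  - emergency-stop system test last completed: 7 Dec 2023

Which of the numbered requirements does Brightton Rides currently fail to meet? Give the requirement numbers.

1. condition 'runs rides over 30 feet tall' holds; daily inspection checklist present → met
2. non-destructive testing 27 days ago vs limit 30 → met
3. daily inspection log audit 127 days ago vs limit 120 → not met
4. on-site first responders 2 ≥ 2 → met
5. emergency-stop system test 592 days ago vs limit 540 → not met
6. restraint system inspection 525 days ago vs limit 540 → met
7. third-party ride inspection 65 days ago vs limit 60 → not met
8. manufacturer's operating manual present → met
Not met: 3, 5, 7

3, 5, 7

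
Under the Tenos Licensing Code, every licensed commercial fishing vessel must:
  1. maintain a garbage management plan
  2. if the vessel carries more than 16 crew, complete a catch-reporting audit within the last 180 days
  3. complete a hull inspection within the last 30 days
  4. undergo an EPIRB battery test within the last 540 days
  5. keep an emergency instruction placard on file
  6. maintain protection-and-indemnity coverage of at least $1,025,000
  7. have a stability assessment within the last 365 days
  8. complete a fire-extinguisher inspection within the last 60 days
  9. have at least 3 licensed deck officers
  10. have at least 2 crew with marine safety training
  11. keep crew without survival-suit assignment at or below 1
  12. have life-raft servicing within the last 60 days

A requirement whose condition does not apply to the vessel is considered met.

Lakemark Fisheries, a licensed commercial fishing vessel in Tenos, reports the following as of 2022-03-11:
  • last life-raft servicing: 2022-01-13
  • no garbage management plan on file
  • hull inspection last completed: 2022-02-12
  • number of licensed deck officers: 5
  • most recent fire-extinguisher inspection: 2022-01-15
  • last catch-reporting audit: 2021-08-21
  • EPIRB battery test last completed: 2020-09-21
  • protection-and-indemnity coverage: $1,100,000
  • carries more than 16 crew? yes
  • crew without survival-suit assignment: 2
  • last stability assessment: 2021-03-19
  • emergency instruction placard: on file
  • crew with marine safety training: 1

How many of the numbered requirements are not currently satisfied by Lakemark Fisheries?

4

1. garbage management plan absent → not met
2. condition 'carries more than 16 crew' holds; catch-reporting audit 202 days ago vs limit 180 → not met
3. hull inspection 27 days ago vs limit 30 → met
4. EPIRB battery test 536 days ago vs limit 540 → met
5. emergency instruction placard present → met
6. protection-and-indemnity coverage $1,100,000 ≥ $1,025,000 → met
7. stability assessment 357 days ago vs limit 365 → met
8. fire-extinguisher inspection 55 days ago vs limit 60 → met
9. licensed deck officers 5 ≥ 3 → met
10. crew with marine safety training 1 < 2 → not met
11. crew without survival-suit assignment 2 > 1 → not met
12. life-raft servicing 57 days ago vs limit 60 → met
Not met: 4 of 12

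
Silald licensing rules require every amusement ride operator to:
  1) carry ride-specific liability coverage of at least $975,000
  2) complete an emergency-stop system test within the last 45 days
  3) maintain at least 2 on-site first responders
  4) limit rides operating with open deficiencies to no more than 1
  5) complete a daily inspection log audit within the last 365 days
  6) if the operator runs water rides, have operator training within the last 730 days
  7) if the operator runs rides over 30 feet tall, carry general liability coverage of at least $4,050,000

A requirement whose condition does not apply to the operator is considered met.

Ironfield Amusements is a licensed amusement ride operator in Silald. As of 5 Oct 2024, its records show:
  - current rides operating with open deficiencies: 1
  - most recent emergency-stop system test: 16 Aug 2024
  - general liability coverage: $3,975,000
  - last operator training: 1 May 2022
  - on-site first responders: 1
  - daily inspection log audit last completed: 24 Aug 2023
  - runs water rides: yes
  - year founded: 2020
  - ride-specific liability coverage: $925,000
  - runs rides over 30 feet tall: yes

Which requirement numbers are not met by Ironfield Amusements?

1, 2, 3, 5, 6, 7

1. ride-specific liability coverage $925,000 < $975,000 → not met
2. emergency-stop system test 50 days ago vs limit 45 → not met
3. on-site first responders 1 < 2 → not met
4. rides operating with open deficiencies 1 ≤ 1 → met
5. daily inspection log audit 408 days ago vs limit 365 → not met
6. condition 'runs water rides' holds; operator training 888 days ago vs limit 730 → not met
7. condition 'runs rides over 30 feet tall' holds; general liability coverage $3,975,000 < $4,050,000 → not met
Not met: 1, 2, 3, 5, 6, 7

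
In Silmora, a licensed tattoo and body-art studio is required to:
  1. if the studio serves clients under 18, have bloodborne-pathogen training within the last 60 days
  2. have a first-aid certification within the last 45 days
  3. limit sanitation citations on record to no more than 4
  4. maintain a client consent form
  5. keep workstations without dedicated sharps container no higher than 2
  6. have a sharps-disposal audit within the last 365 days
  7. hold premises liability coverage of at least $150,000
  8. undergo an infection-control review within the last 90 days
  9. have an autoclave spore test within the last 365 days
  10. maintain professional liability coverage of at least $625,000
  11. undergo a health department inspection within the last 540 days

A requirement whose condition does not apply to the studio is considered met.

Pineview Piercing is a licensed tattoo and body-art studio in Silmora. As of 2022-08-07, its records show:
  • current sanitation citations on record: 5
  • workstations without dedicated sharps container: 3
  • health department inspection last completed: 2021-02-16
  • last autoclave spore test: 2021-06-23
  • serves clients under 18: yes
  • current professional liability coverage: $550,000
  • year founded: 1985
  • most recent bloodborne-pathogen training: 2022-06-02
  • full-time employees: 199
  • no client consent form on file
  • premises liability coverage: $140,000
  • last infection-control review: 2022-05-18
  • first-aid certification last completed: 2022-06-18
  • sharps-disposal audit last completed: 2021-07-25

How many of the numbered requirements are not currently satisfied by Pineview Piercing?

1. condition 'serves clients under 18' holds; bloodborne-pathogen training 66 days ago vs limit 60 → not met
2. first-aid certification 50 days ago vs limit 45 → not met
3. sanitation citations on record 5 > 4 → not met
4. client consent form absent → not met
5. workstations without dedicated sharps container 3 > 2 → not met
6. sharps-disposal audit 378 days ago vs limit 365 → not met
7. premises liability coverage $140,000 < $150,000 → not met
8. infection-control review 81 days ago vs limit 90 → met
9. autoclave spore test 410 days ago vs limit 365 → not met
10. professional liability coverage $550,000 < $625,000 → not met
11. health department inspection 537 days ago vs limit 540 → met
Not met: 9 of 11

9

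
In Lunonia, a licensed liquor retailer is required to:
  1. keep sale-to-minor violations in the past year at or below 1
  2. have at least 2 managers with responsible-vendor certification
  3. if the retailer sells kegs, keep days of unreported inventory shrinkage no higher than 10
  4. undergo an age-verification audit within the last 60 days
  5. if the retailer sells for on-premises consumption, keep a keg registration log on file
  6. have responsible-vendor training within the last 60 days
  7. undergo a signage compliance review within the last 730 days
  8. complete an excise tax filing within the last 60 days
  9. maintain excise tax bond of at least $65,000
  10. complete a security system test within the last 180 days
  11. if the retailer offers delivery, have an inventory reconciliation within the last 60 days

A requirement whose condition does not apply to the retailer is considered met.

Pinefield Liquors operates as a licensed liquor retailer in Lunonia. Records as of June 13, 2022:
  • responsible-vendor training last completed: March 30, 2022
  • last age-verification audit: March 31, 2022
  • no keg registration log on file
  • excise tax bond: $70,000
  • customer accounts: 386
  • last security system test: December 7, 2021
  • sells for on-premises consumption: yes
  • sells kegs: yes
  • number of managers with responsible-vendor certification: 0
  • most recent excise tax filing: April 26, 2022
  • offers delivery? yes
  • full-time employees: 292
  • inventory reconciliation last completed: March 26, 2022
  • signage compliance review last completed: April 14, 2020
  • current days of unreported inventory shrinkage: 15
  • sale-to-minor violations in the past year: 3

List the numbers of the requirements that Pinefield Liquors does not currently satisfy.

1, 2, 3, 4, 5, 6, 7, 10, 11

1. sale-to-minor violations in the past year 3 > 1 → not met
2. managers with responsible-vendor certification 0 < 2 → not met
3. condition 'sells kegs' holds; days of unreported inventory shrinkage 15 > 10 → not met
4. age-verification audit 74 days ago vs limit 60 → not met
5. condition 'sells for on-premises consumption' holds; keg registration log absent → not met
6. responsible-vendor training 75 days ago vs limit 60 → not met
7. signage compliance review 790 days ago vs limit 730 → not met
8. excise tax filing 48 days ago vs limit 60 → met
9. excise tax bond $70,000 ≥ $65,000 → met
10. security system test 188 days ago vs limit 180 → not met
11. condition 'offers delivery' holds; inventory reconciliation 79 days ago vs limit 60 → not met
Not met: 1, 2, 3, 4, 5, 6, 7, 10, 11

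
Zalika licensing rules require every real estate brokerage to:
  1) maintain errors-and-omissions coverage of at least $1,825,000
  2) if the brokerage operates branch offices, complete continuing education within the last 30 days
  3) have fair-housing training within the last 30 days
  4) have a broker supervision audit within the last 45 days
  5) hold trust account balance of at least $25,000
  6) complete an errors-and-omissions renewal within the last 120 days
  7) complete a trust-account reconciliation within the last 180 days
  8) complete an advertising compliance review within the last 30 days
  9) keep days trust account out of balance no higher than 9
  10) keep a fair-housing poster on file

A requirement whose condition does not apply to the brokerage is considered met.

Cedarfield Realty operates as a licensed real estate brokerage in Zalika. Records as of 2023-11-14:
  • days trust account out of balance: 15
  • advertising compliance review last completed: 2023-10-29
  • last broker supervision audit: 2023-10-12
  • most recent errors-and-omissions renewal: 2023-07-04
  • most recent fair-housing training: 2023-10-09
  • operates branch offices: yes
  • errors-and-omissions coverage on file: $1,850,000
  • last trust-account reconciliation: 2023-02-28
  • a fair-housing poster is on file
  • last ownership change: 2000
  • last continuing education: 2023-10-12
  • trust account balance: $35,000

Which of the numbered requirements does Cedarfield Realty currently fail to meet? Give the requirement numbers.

1. errors-and-omissions coverage $1,850,000 ≥ $1,825,000 → met
2. condition 'operates branch offices' holds; continuing education 33 days ago vs limit 30 → not met
3. fair-housing training 36 days ago vs limit 30 → not met
4. broker supervision audit 33 days ago vs limit 45 → met
5. trust account balance $35,000 ≥ $25,000 → met
6. errors-and-omissions renewal 133 days ago vs limit 120 → not met
7. trust-account reconciliation 259 days ago vs limit 180 → not met
8. advertising compliance review 16 days ago vs limit 30 → met
9. days trust account out of balance 15 > 9 → not met
10. fair-housing poster present → met
Not met: 2, 3, 6, 7, 9

2, 3, 6, 7, 9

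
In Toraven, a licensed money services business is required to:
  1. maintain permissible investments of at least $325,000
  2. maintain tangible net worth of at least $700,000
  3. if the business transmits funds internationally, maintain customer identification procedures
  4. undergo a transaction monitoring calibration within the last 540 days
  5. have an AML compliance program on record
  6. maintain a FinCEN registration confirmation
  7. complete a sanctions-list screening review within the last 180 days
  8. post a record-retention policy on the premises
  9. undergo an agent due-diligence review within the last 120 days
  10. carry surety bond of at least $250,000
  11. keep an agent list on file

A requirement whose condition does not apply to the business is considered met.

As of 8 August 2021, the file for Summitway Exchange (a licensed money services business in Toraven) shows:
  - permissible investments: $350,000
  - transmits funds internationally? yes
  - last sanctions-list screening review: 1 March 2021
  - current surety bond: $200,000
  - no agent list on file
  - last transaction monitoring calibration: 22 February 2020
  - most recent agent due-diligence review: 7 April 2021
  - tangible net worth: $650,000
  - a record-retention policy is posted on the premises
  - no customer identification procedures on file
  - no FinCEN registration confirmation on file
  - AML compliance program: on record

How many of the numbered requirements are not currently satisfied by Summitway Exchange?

6

1. permissible investments $350,000 ≥ $325,000 → met
2. tangible net worth $650,000 < $700,000 → not met
3. condition 'transmits funds internationally' holds; customer identification procedures absent → not met
4. transaction monitoring calibration 533 days ago vs limit 540 → met
5. AML compliance program present → met
6. FinCEN registration confirmation absent → not met
7. sanctions-list screening review 160 days ago vs limit 180 → met
8. record-retention policy present → met
9. agent due-diligence review 123 days ago vs limit 120 → not met
10. surety bond $200,000 < $250,000 → not met
11. agent list absent → not met
Not met: 6 of 11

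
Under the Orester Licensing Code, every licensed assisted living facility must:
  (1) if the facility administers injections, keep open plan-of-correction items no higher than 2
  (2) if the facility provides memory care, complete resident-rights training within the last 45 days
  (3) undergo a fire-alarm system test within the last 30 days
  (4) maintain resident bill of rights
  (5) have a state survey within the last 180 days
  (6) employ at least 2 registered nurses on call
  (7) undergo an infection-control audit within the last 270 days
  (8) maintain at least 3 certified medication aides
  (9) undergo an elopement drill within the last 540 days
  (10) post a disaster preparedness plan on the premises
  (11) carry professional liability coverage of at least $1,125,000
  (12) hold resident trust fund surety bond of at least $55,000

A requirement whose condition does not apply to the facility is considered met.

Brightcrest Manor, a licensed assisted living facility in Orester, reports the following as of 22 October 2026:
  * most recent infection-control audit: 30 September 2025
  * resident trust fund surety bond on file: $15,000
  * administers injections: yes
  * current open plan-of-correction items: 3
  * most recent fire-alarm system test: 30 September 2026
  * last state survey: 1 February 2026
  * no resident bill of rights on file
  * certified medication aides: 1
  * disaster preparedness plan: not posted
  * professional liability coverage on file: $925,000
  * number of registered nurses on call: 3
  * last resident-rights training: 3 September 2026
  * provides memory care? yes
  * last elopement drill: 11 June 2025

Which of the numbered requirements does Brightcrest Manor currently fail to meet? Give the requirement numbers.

1, 2, 4, 5, 7, 8, 10, 11, 12

1. condition 'administers injections' holds; open plan-of-correction items 3 > 2 → not met
2. condition 'provides memory care' holds; resident-rights training 49 days ago vs limit 45 → not met
3. fire-alarm system test 22 days ago vs limit 30 → met
4. resident bill of rights absent → not met
5. state survey 263 days ago vs limit 180 → not met
6. registered nurses on call 3 ≥ 2 → met
7. infection-control audit 387 days ago vs limit 270 → not met
8. certified medication aides 1 < 3 → not met
9. elopement drill 498 days ago vs limit 540 → met
10. disaster preparedness plan absent → not met
11. professional liability coverage $925,000 < $1,125,000 → not met
12. resident trust fund surety bond $15,000 < $55,000 → not met
Not met: 1, 2, 4, 5, 7, 8, 10, 11, 12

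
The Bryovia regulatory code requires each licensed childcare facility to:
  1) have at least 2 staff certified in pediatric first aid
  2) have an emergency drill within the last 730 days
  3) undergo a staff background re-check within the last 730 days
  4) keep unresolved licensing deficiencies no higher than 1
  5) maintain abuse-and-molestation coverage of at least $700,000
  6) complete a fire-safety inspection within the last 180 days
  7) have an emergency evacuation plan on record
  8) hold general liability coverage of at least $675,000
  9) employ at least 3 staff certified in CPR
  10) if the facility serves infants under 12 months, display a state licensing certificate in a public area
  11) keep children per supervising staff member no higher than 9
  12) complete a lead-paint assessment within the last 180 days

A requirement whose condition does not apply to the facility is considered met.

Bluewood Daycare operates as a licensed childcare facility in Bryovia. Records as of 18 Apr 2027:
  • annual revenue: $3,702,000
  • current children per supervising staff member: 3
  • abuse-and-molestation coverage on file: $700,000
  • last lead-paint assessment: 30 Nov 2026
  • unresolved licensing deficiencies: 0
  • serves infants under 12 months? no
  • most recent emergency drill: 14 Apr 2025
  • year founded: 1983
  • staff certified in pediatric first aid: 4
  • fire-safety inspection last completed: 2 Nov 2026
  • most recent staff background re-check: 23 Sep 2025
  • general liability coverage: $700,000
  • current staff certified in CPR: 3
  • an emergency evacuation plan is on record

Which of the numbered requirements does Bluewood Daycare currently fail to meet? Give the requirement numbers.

1. staff certified in pediatric first aid 4 ≥ 2 → met
2. emergency drill 734 days ago vs limit 730 → not met
3. staff background re-check 572 days ago vs limit 730 → met
4. unresolved licensing deficiencies 0 ≤ 1 → met
5. abuse-and-molestation coverage $700,000 ≥ $700,000 → met
6. fire-safety inspection 167 days ago vs limit 180 → met
7. emergency evacuation plan present → met
8. general liability coverage $700,000 ≥ $675,000 → met
9. staff certified in CPR 3 ≥ 3 → met
10. condition 'serves infants under 12 months' does not hold → requirement n/a → met
11. children per supervising staff member 3 ≤ 9 → met
12. lead-paint assessment 139 days ago vs limit 180 → met
Not met: 2

2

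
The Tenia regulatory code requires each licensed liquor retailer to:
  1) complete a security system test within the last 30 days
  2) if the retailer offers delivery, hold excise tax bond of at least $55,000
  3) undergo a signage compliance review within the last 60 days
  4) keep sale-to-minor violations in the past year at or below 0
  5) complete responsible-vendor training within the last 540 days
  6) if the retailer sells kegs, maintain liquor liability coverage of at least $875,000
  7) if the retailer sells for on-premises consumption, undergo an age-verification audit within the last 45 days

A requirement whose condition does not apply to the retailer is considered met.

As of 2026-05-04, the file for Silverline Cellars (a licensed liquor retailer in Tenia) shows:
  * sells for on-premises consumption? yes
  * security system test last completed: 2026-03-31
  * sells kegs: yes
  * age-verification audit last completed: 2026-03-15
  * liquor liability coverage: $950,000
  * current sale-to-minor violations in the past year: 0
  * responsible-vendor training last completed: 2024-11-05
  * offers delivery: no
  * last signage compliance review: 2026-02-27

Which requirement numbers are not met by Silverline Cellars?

1. security system test 34 days ago vs limit 30 → not met
2. condition 'offers delivery' does not hold → requirement n/a → met
3. signage compliance review 66 days ago vs limit 60 → not met
4. sale-to-minor violations in the past year 0 ≤ 0 → met
5. responsible-vendor training 545 days ago vs limit 540 → not met
6. condition 'sells kegs' holds; liquor liability coverage $950,000 ≥ $875,000 → met
7. condition 'sells for on-premises consumption' holds; age-verification audit 50 days ago vs limit 45 → not met
Not met: 1, 3, 5, 7

1, 3, 5, 7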